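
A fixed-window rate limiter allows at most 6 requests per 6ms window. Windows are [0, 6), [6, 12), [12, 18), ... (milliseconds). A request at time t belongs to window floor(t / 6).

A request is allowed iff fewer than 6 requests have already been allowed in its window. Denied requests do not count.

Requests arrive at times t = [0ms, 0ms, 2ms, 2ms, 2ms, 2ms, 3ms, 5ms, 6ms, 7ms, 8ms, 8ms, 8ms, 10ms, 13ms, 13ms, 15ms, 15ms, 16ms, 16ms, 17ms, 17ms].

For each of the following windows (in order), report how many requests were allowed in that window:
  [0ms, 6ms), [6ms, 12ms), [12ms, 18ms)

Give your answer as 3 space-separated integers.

Processing requests:
  req#1 t=0ms (window 0): ALLOW
  req#2 t=0ms (window 0): ALLOW
  req#3 t=2ms (window 0): ALLOW
  req#4 t=2ms (window 0): ALLOW
  req#5 t=2ms (window 0): ALLOW
  req#6 t=2ms (window 0): ALLOW
  req#7 t=3ms (window 0): DENY
  req#8 t=5ms (window 0): DENY
  req#9 t=6ms (window 1): ALLOW
  req#10 t=7ms (window 1): ALLOW
  req#11 t=8ms (window 1): ALLOW
  req#12 t=8ms (window 1): ALLOW
  req#13 t=8ms (window 1): ALLOW
  req#14 t=10ms (window 1): ALLOW
  req#15 t=13ms (window 2): ALLOW
  req#16 t=13ms (window 2): ALLOW
  req#17 t=15ms (window 2): ALLOW
  req#18 t=15ms (window 2): ALLOW
  req#19 t=16ms (window 2): ALLOW
  req#20 t=16ms (window 2): ALLOW
  req#21 t=17ms (window 2): DENY
  req#22 t=17ms (window 2): DENY

Allowed counts by window: 6 6 6

Answer: 6 6 6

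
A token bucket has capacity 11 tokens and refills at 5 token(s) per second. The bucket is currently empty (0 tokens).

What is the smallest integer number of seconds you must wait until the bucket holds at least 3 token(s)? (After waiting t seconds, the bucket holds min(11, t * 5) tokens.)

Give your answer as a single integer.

Answer: 1

Derivation:
Need t * 5 >= 3, so t >= 3/5.
Smallest integer t = ceil(3/5) = 1.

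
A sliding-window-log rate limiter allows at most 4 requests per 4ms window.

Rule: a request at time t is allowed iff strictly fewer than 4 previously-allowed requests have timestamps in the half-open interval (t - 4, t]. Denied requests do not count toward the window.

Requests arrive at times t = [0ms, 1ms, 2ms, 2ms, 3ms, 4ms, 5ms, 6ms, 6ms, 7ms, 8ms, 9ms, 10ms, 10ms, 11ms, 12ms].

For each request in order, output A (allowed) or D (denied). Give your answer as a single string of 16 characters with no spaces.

Answer: AAAADAAAADAAAADA

Derivation:
Tracking allowed requests in the window:
  req#1 t=0ms: ALLOW
  req#2 t=1ms: ALLOW
  req#3 t=2ms: ALLOW
  req#4 t=2ms: ALLOW
  req#5 t=3ms: DENY
  req#6 t=4ms: ALLOW
  req#7 t=5ms: ALLOW
  req#8 t=6ms: ALLOW
  req#9 t=6ms: ALLOW
  req#10 t=7ms: DENY
  req#11 t=8ms: ALLOW
  req#12 t=9ms: ALLOW
  req#13 t=10ms: ALLOW
  req#14 t=10ms: ALLOW
  req#15 t=11ms: DENY
  req#16 t=12ms: ALLOW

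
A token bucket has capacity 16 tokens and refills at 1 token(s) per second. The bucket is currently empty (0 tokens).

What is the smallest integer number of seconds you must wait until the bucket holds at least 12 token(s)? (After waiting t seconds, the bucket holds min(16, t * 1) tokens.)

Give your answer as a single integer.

Answer: 12

Derivation:
Need t * 1 >= 12, so t >= 12/1.
Smallest integer t = ceil(12/1) = 12.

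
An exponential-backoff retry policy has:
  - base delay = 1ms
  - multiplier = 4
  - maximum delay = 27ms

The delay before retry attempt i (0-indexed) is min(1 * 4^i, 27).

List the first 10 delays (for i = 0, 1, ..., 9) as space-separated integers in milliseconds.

Computing each delay:
  i=0: min(1*4^0, 27) = 1
  i=1: min(1*4^1, 27) = 4
  i=2: min(1*4^2, 27) = 16
  i=3: min(1*4^3, 27) = 27
  i=4: min(1*4^4, 27) = 27
  i=5: min(1*4^5, 27) = 27
  i=6: min(1*4^6, 27) = 27
  i=7: min(1*4^7, 27) = 27
  i=8: min(1*4^8, 27) = 27
  i=9: min(1*4^9, 27) = 27

Answer: 1 4 16 27 27 27 27 27 27 27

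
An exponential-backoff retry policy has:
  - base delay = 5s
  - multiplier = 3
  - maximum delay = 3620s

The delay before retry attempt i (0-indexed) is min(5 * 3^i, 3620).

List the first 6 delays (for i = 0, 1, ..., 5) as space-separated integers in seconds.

Answer: 5 15 45 135 405 1215

Derivation:
Computing each delay:
  i=0: min(5*3^0, 3620) = 5
  i=1: min(5*3^1, 3620) = 15
  i=2: min(5*3^2, 3620) = 45
  i=3: min(5*3^3, 3620) = 135
  i=4: min(5*3^4, 3620) = 405
  i=5: min(5*3^5, 3620) = 1215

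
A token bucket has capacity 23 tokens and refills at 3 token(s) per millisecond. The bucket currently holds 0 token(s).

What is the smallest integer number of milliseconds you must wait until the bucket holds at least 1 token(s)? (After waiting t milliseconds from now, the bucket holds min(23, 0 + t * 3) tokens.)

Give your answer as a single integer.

Answer: 1

Derivation:
Need 0 + t * 3 >= 1, so t >= 1/3.
Smallest integer t = ceil(1/3) = 1.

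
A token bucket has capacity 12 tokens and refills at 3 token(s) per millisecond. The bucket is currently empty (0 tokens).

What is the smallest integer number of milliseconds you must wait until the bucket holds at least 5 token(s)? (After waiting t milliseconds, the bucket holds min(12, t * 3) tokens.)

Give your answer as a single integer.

Need t * 3 >= 5, so t >= 5/3.
Smallest integer t = ceil(5/3) = 2.

Answer: 2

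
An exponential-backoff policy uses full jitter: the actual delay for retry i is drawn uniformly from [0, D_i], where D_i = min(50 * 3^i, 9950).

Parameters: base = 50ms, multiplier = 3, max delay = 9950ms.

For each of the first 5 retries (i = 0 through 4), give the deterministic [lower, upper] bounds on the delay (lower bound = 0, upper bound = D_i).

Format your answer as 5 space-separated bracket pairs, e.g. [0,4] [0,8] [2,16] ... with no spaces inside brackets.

Computing bounds per retry:
  i=0: D_i=min(50*3^0,9950)=50, bounds=[0,50]
  i=1: D_i=min(50*3^1,9950)=150, bounds=[0,150]
  i=2: D_i=min(50*3^2,9950)=450, bounds=[0,450]
  i=3: D_i=min(50*3^3,9950)=1350, bounds=[0,1350]
  i=4: D_i=min(50*3^4,9950)=4050, bounds=[0,4050]

Answer: [0,50] [0,150] [0,450] [0,1350] [0,4050]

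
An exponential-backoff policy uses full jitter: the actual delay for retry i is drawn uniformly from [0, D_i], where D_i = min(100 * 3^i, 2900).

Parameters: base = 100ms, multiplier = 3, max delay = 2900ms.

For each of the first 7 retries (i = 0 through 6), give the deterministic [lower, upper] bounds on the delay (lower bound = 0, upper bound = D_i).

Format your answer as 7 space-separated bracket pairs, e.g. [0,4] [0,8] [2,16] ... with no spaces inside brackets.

Computing bounds per retry:
  i=0: D_i=min(100*3^0,2900)=100, bounds=[0,100]
  i=1: D_i=min(100*3^1,2900)=300, bounds=[0,300]
  i=2: D_i=min(100*3^2,2900)=900, bounds=[0,900]
  i=3: D_i=min(100*3^3,2900)=2700, bounds=[0,2700]
  i=4: D_i=min(100*3^4,2900)=2900, bounds=[0,2900]
  i=5: D_i=min(100*3^5,2900)=2900, bounds=[0,2900]
  i=6: D_i=min(100*3^6,2900)=2900, bounds=[0,2900]

Answer: [0,100] [0,300] [0,900] [0,2700] [0,2900] [0,2900] [0,2900]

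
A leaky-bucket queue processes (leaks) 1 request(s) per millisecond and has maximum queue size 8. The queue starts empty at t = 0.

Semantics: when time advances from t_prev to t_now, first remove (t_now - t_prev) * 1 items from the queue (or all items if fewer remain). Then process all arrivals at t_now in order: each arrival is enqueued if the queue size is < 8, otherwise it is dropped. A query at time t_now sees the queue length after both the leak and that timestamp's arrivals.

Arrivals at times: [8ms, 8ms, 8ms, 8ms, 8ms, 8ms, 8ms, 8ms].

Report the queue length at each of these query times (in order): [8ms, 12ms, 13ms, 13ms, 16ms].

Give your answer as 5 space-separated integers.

Answer: 8 4 3 3 0

Derivation:
Queue lengths at query times:
  query t=8ms: backlog = 8
  query t=12ms: backlog = 4
  query t=13ms: backlog = 3
  query t=13ms: backlog = 3
  query t=16ms: backlog = 0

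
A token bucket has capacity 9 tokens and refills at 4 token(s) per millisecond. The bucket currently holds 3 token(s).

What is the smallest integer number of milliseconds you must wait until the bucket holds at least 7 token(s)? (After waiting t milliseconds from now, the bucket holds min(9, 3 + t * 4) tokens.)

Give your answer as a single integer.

Need 3 + t * 4 >= 7, so t >= 4/4.
Smallest integer t = ceil(4/4) = 1.

Answer: 1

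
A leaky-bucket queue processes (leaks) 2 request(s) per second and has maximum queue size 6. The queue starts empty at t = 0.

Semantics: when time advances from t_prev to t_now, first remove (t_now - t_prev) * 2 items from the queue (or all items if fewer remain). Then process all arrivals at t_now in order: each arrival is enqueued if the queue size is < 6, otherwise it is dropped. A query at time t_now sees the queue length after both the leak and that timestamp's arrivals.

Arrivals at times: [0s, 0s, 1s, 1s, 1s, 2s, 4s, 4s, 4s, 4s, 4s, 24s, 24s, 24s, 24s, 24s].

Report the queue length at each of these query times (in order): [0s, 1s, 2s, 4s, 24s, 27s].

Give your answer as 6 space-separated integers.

Queue lengths at query times:
  query t=0s: backlog = 2
  query t=1s: backlog = 3
  query t=2s: backlog = 2
  query t=4s: backlog = 5
  query t=24s: backlog = 5
  query t=27s: backlog = 0

Answer: 2 3 2 5 5 0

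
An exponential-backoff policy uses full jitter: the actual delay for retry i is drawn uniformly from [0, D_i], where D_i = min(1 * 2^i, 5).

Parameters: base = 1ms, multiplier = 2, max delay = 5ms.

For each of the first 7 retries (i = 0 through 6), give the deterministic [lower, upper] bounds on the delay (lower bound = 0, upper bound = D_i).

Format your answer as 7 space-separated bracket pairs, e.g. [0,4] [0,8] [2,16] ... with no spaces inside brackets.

Computing bounds per retry:
  i=0: D_i=min(1*2^0,5)=1, bounds=[0,1]
  i=1: D_i=min(1*2^1,5)=2, bounds=[0,2]
  i=2: D_i=min(1*2^2,5)=4, bounds=[0,4]
  i=3: D_i=min(1*2^3,5)=5, bounds=[0,5]
  i=4: D_i=min(1*2^4,5)=5, bounds=[0,5]
  i=5: D_i=min(1*2^5,5)=5, bounds=[0,5]
  i=6: D_i=min(1*2^6,5)=5, bounds=[0,5]

Answer: [0,1] [0,2] [0,4] [0,5] [0,5] [0,5] [0,5]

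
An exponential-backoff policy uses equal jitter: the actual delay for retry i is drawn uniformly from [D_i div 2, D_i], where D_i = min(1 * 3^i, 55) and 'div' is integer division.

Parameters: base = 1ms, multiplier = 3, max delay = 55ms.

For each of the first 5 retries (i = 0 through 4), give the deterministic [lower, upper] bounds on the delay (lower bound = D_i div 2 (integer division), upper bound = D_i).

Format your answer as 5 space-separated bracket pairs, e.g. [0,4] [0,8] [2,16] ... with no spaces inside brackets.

Computing bounds per retry:
  i=0: D_i=min(1*3^0,55)=1, bounds=[0,1]
  i=1: D_i=min(1*3^1,55)=3, bounds=[1,3]
  i=2: D_i=min(1*3^2,55)=9, bounds=[4,9]
  i=3: D_i=min(1*3^3,55)=27, bounds=[13,27]
  i=4: D_i=min(1*3^4,55)=55, bounds=[27,55]

Answer: [0,1] [1,3] [4,9] [13,27] [27,55]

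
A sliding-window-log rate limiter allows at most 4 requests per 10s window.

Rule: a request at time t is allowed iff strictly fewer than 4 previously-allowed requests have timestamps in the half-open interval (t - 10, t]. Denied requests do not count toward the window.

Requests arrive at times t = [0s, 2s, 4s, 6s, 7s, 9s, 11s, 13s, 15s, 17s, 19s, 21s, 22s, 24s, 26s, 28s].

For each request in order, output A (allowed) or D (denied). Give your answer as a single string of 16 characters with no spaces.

Answer: AAAADDAAAADADAAA

Derivation:
Tracking allowed requests in the window:
  req#1 t=0s: ALLOW
  req#2 t=2s: ALLOW
  req#3 t=4s: ALLOW
  req#4 t=6s: ALLOW
  req#5 t=7s: DENY
  req#6 t=9s: DENY
  req#7 t=11s: ALLOW
  req#8 t=13s: ALLOW
  req#9 t=15s: ALLOW
  req#10 t=17s: ALLOW
  req#11 t=19s: DENY
  req#12 t=21s: ALLOW
  req#13 t=22s: DENY
  req#14 t=24s: ALLOW
  req#15 t=26s: ALLOW
  req#16 t=28s: ALLOW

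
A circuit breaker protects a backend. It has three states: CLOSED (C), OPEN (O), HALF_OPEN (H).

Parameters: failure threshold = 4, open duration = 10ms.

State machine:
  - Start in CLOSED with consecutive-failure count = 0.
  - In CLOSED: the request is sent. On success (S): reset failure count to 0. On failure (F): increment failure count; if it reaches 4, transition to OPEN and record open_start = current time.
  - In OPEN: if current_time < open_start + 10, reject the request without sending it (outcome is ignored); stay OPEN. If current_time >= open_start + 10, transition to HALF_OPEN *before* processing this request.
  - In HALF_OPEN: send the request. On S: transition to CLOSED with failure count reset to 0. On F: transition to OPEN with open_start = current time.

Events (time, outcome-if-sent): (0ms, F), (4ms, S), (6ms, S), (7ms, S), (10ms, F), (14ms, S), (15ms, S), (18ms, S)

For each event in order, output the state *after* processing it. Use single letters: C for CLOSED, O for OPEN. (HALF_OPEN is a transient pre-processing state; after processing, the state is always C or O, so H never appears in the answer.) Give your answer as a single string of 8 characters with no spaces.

Answer: CCCCCCCC

Derivation:
State after each event:
  event#1 t=0ms outcome=F: state=CLOSED
  event#2 t=4ms outcome=S: state=CLOSED
  event#3 t=6ms outcome=S: state=CLOSED
  event#4 t=7ms outcome=S: state=CLOSED
  event#5 t=10ms outcome=F: state=CLOSED
  event#6 t=14ms outcome=S: state=CLOSED
  event#7 t=15ms outcome=S: state=CLOSED
  event#8 t=18ms outcome=S: state=CLOSED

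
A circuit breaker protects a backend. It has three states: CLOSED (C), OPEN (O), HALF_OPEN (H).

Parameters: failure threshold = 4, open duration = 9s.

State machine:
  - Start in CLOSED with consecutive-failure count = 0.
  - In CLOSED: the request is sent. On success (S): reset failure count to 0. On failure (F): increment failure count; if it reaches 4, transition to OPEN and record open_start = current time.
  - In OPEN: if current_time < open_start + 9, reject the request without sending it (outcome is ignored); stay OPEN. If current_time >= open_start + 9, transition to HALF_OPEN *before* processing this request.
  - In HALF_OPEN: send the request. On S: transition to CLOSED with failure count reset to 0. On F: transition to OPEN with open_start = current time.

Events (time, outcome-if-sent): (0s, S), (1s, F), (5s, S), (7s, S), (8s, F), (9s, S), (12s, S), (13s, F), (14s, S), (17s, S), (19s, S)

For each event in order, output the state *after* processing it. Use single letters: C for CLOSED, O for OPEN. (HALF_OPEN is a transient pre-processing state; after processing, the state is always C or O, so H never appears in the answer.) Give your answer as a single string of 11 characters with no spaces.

State after each event:
  event#1 t=0s outcome=S: state=CLOSED
  event#2 t=1s outcome=F: state=CLOSED
  event#3 t=5s outcome=S: state=CLOSED
  event#4 t=7s outcome=S: state=CLOSED
  event#5 t=8s outcome=F: state=CLOSED
  event#6 t=9s outcome=S: state=CLOSED
  event#7 t=12s outcome=S: state=CLOSED
  event#8 t=13s outcome=F: state=CLOSED
  event#9 t=14s outcome=S: state=CLOSED
  event#10 t=17s outcome=S: state=CLOSED
  event#11 t=19s outcome=S: state=CLOSED

Answer: CCCCCCCCCCC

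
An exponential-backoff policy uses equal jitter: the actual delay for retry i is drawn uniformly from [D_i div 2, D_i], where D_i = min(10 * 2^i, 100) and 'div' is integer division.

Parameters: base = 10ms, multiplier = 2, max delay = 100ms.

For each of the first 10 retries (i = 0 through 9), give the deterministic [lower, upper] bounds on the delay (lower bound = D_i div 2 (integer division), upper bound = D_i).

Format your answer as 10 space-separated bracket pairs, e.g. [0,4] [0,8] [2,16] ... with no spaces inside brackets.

Answer: [5,10] [10,20] [20,40] [40,80] [50,100] [50,100] [50,100] [50,100] [50,100] [50,100]

Derivation:
Computing bounds per retry:
  i=0: D_i=min(10*2^0,100)=10, bounds=[5,10]
  i=1: D_i=min(10*2^1,100)=20, bounds=[10,20]
  i=2: D_i=min(10*2^2,100)=40, bounds=[20,40]
  i=3: D_i=min(10*2^3,100)=80, bounds=[40,80]
  i=4: D_i=min(10*2^4,100)=100, bounds=[50,100]
  i=5: D_i=min(10*2^5,100)=100, bounds=[50,100]
  i=6: D_i=min(10*2^6,100)=100, bounds=[50,100]
  i=7: D_i=min(10*2^7,100)=100, bounds=[50,100]
  i=8: D_i=min(10*2^8,100)=100, bounds=[50,100]
  i=9: D_i=min(10*2^9,100)=100, bounds=[50,100]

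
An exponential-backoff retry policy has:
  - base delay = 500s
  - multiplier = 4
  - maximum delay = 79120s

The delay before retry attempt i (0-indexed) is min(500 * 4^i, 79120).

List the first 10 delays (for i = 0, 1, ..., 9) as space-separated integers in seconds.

Computing each delay:
  i=0: min(500*4^0, 79120) = 500
  i=1: min(500*4^1, 79120) = 2000
  i=2: min(500*4^2, 79120) = 8000
  i=3: min(500*4^3, 79120) = 32000
  i=4: min(500*4^4, 79120) = 79120
  i=5: min(500*4^5, 79120) = 79120
  i=6: min(500*4^6, 79120) = 79120
  i=7: min(500*4^7, 79120) = 79120
  i=8: min(500*4^8, 79120) = 79120
  i=9: min(500*4^9, 79120) = 79120

Answer: 500 2000 8000 32000 79120 79120 79120 79120 79120 79120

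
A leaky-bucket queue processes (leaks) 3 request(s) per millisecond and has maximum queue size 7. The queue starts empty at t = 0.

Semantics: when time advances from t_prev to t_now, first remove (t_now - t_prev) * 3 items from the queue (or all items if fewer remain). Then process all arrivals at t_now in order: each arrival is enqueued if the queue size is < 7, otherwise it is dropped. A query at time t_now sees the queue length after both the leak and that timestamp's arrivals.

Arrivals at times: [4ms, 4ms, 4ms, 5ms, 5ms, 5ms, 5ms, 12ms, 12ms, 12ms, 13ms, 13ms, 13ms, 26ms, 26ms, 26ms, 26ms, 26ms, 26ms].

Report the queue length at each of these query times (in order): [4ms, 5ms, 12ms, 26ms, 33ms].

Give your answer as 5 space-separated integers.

Queue lengths at query times:
  query t=4ms: backlog = 3
  query t=5ms: backlog = 4
  query t=12ms: backlog = 3
  query t=26ms: backlog = 6
  query t=33ms: backlog = 0

Answer: 3 4 3 6 0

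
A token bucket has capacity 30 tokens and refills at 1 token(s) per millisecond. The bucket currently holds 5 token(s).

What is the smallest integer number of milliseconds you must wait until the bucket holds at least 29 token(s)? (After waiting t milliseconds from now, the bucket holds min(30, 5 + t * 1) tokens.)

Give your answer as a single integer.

Need 5 + t * 1 >= 29, so t >= 24/1.
Smallest integer t = ceil(24/1) = 24.

Answer: 24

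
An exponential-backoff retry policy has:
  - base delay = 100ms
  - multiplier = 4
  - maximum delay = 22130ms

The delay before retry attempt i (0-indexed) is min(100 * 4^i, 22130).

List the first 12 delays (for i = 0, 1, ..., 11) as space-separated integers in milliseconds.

Answer: 100 400 1600 6400 22130 22130 22130 22130 22130 22130 22130 22130

Derivation:
Computing each delay:
  i=0: min(100*4^0, 22130) = 100
  i=1: min(100*4^1, 22130) = 400
  i=2: min(100*4^2, 22130) = 1600
  i=3: min(100*4^3, 22130) = 6400
  i=4: min(100*4^4, 22130) = 22130
  i=5: min(100*4^5, 22130) = 22130
  i=6: min(100*4^6, 22130) = 22130
  i=7: min(100*4^7, 22130) = 22130
  i=8: min(100*4^8, 22130) = 22130
  i=9: min(100*4^9, 22130) = 22130
  i=10: min(100*4^10, 22130) = 22130
  i=11: min(100*4^11, 22130) = 22130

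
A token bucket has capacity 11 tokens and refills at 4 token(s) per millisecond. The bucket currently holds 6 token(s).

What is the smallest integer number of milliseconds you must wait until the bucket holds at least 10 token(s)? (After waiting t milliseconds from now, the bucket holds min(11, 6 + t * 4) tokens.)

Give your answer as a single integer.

Answer: 1

Derivation:
Need 6 + t * 4 >= 10, so t >= 4/4.
Smallest integer t = ceil(4/4) = 1.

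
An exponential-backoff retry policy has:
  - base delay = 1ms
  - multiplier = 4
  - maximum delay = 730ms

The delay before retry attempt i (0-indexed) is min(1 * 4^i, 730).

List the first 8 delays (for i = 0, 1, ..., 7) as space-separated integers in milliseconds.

Computing each delay:
  i=0: min(1*4^0, 730) = 1
  i=1: min(1*4^1, 730) = 4
  i=2: min(1*4^2, 730) = 16
  i=3: min(1*4^3, 730) = 64
  i=4: min(1*4^4, 730) = 256
  i=5: min(1*4^5, 730) = 730
  i=6: min(1*4^6, 730) = 730
  i=7: min(1*4^7, 730) = 730

Answer: 1 4 16 64 256 730 730 730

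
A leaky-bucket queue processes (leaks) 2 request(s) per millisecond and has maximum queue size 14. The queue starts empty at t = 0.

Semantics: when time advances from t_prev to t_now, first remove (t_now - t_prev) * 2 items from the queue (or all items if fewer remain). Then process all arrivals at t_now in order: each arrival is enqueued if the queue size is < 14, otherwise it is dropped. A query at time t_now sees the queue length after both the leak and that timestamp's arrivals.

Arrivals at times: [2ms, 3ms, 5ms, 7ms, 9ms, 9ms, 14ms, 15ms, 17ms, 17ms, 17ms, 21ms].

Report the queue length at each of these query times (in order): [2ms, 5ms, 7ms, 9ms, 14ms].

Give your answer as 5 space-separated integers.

Queue lengths at query times:
  query t=2ms: backlog = 1
  query t=5ms: backlog = 1
  query t=7ms: backlog = 1
  query t=9ms: backlog = 2
  query t=14ms: backlog = 1

Answer: 1 1 1 2 1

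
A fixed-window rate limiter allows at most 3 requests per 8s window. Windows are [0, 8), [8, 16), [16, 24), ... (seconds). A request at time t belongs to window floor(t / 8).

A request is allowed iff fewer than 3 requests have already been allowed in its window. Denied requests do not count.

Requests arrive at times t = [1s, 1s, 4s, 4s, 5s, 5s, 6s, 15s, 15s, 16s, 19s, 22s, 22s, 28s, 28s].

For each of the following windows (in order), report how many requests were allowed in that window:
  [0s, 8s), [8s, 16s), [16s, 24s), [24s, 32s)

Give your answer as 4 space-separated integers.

Answer: 3 2 3 2

Derivation:
Processing requests:
  req#1 t=1s (window 0): ALLOW
  req#2 t=1s (window 0): ALLOW
  req#3 t=4s (window 0): ALLOW
  req#4 t=4s (window 0): DENY
  req#5 t=5s (window 0): DENY
  req#6 t=5s (window 0): DENY
  req#7 t=6s (window 0): DENY
  req#8 t=15s (window 1): ALLOW
  req#9 t=15s (window 1): ALLOW
  req#10 t=16s (window 2): ALLOW
  req#11 t=19s (window 2): ALLOW
  req#12 t=22s (window 2): ALLOW
  req#13 t=22s (window 2): DENY
  req#14 t=28s (window 3): ALLOW
  req#15 t=28s (window 3): ALLOW

Allowed counts by window: 3 2 3 2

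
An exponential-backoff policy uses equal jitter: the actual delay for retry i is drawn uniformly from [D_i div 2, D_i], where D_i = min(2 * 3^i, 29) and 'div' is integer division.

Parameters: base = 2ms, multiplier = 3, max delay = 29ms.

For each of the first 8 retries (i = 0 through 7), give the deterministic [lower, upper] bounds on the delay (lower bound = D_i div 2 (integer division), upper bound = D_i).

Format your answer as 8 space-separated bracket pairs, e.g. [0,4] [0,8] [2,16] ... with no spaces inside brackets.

Computing bounds per retry:
  i=0: D_i=min(2*3^0,29)=2, bounds=[1,2]
  i=1: D_i=min(2*3^1,29)=6, bounds=[3,6]
  i=2: D_i=min(2*3^2,29)=18, bounds=[9,18]
  i=3: D_i=min(2*3^3,29)=29, bounds=[14,29]
  i=4: D_i=min(2*3^4,29)=29, bounds=[14,29]
  i=5: D_i=min(2*3^5,29)=29, bounds=[14,29]
  i=6: D_i=min(2*3^6,29)=29, bounds=[14,29]
  i=7: D_i=min(2*3^7,29)=29, bounds=[14,29]

Answer: [1,2] [3,6] [9,18] [14,29] [14,29] [14,29] [14,29] [14,29]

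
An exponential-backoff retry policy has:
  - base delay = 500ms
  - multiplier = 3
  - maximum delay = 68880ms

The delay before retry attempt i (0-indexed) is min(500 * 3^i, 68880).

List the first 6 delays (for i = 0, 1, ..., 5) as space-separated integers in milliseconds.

Answer: 500 1500 4500 13500 40500 68880

Derivation:
Computing each delay:
  i=0: min(500*3^0, 68880) = 500
  i=1: min(500*3^1, 68880) = 1500
  i=2: min(500*3^2, 68880) = 4500
  i=3: min(500*3^3, 68880) = 13500
  i=4: min(500*3^4, 68880) = 40500
  i=5: min(500*3^5, 68880) = 68880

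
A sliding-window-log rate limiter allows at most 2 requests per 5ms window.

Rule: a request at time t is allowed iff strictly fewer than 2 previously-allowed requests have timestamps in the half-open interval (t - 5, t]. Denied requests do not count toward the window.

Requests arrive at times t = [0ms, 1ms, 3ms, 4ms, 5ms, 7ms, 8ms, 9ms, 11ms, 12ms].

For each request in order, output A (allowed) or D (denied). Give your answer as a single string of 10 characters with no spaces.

Answer: AADDAADDAA

Derivation:
Tracking allowed requests in the window:
  req#1 t=0ms: ALLOW
  req#2 t=1ms: ALLOW
  req#3 t=3ms: DENY
  req#4 t=4ms: DENY
  req#5 t=5ms: ALLOW
  req#6 t=7ms: ALLOW
  req#7 t=8ms: DENY
  req#8 t=9ms: DENY
  req#9 t=11ms: ALLOW
  req#10 t=12ms: ALLOW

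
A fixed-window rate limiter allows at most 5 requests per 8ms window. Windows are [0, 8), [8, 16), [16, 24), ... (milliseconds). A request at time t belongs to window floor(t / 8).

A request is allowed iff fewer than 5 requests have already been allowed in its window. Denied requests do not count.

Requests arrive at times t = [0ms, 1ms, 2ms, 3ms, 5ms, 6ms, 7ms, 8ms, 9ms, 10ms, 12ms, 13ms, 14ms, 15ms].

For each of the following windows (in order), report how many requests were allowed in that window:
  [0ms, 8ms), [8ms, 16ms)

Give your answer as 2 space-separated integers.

Processing requests:
  req#1 t=0ms (window 0): ALLOW
  req#2 t=1ms (window 0): ALLOW
  req#3 t=2ms (window 0): ALLOW
  req#4 t=3ms (window 0): ALLOW
  req#5 t=5ms (window 0): ALLOW
  req#6 t=6ms (window 0): DENY
  req#7 t=7ms (window 0): DENY
  req#8 t=8ms (window 1): ALLOW
  req#9 t=9ms (window 1): ALLOW
  req#10 t=10ms (window 1): ALLOW
  req#11 t=12ms (window 1): ALLOW
  req#12 t=13ms (window 1): ALLOW
  req#13 t=14ms (window 1): DENY
  req#14 t=15ms (window 1): DENY

Allowed counts by window: 5 5

Answer: 5 5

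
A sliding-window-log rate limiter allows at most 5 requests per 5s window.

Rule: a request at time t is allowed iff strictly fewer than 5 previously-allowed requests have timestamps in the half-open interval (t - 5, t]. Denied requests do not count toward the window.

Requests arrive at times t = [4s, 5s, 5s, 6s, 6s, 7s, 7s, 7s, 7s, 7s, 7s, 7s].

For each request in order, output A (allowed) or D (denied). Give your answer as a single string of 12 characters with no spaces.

Answer: AAAAADDDDDDD

Derivation:
Tracking allowed requests in the window:
  req#1 t=4s: ALLOW
  req#2 t=5s: ALLOW
  req#3 t=5s: ALLOW
  req#4 t=6s: ALLOW
  req#5 t=6s: ALLOW
  req#6 t=7s: DENY
  req#7 t=7s: DENY
  req#8 t=7s: DENY
  req#9 t=7s: DENY
  req#10 t=7s: DENY
  req#11 t=7s: DENY
  req#12 t=7s: DENY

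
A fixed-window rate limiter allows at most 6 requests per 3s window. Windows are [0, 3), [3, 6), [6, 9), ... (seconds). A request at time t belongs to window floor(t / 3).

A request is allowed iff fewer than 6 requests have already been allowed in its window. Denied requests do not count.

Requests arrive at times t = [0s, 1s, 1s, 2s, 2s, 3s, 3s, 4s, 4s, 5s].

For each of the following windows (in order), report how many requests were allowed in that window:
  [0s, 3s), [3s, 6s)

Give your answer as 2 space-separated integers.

Answer: 5 5

Derivation:
Processing requests:
  req#1 t=0s (window 0): ALLOW
  req#2 t=1s (window 0): ALLOW
  req#3 t=1s (window 0): ALLOW
  req#4 t=2s (window 0): ALLOW
  req#5 t=2s (window 0): ALLOW
  req#6 t=3s (window 1): ALLOW
  req#7 t=3s (window 1): ALLOW
  req#8 t=4s (window 1): ALLOW
  req#9 t=4s (window 1): ALLOW
  req#10 t=5s (window 1): ALLOW

Allowed counts by window: 5 5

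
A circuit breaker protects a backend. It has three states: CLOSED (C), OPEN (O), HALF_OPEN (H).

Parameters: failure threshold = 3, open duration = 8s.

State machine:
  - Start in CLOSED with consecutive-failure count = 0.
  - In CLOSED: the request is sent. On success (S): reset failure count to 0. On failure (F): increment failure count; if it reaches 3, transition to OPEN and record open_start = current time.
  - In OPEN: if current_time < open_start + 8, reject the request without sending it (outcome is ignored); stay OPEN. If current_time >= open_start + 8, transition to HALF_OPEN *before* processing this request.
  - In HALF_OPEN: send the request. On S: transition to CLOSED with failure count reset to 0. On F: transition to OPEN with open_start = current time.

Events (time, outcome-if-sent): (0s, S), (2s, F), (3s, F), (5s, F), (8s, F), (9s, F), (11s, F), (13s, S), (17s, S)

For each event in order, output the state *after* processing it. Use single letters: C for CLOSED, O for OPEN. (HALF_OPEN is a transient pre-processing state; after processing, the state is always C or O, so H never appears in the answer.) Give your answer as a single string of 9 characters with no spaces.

State after each event:
  event#1 t=0s outcome=S: state=CLOSED
  event#2 t=2s outcome=F: state=CLOSED
  event#3 t=3s outcome=F: state=CLOSED
  event#4 t=5s outcome=F: state=OPEN
  event#5 t=8s outcome=F: state=OPEN
  event#6 t=9s outcome=F: state=OPEN
  event#7 t=11s outcome=F: state=OPEN
  event#8 t=13s outcome=S: state=CLOSED
  event#9 t=17s outcome=S: state=CLOSED

Answer: CCCOOOOCC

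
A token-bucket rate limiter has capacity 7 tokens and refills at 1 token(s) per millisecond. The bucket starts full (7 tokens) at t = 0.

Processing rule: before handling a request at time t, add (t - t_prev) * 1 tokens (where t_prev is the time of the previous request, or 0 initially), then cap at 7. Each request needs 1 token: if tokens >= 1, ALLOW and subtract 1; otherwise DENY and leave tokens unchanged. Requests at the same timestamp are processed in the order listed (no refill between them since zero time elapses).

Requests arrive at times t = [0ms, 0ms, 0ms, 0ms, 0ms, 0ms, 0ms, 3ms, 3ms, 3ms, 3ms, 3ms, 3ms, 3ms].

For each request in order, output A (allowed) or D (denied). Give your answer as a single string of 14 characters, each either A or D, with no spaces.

Answer: AAAAAAAAAADDDD

Derivation:
Simulating step by step:
  req#1 t=0ms: ALLOW
  req#2 t=0ms: ALLOW
  req#3 t=0ms: ALLOW
  req#4 t=0ms: ALLOW
  req#5 t=0ms: ALLOW
  req#6 t=0ms: ALLOW
  req#7 t=0ms: ALLOW
  req#8 t=3ms: ALLOW
  req#9 t=3ms: ALLOW
  req#10 t=3ms: ALLOW
  req#11 t=3ms: DENY
  req#12 t=3ms: DENY
  req#13 t=3ms: DENY
  req#14 t=3ms: DENY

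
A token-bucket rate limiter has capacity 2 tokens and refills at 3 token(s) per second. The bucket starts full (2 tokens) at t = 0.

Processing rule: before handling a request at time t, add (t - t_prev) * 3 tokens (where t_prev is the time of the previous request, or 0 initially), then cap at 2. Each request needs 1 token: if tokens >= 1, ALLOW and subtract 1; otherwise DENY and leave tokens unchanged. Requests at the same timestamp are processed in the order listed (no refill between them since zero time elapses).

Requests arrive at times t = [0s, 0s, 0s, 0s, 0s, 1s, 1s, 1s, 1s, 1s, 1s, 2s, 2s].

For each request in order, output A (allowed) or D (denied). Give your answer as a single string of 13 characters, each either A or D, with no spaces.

Simulating step by step:
  req#1 t=0s: ALLOW
  req#2 t=0s: ALLOW
  req#3 t=0s: DENY
  req#4 t=0s: DENY
  req#5 t=0s: DENY
  req#6 t=1s: ALLOW
  req#7 t=1s: ALLOW
  req#8 t=1s: DENY
  req#9 t=1s: DENY
  req#10 t=1s: DENY
  req#11 t=1s: DENY
  req#12 t=2s: ALLOW
  req#13 t=2s: ALLOW

Answer: AADDDAADDDDAA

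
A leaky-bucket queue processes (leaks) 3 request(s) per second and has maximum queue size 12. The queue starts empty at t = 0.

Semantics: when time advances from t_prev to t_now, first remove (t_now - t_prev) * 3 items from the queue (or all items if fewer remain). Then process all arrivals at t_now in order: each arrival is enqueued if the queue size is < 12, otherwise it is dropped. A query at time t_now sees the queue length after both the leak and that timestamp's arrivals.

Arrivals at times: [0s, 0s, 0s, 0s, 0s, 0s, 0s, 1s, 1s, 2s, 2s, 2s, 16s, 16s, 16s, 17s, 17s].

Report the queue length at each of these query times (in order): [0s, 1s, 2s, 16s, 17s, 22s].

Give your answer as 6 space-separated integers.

Queue lengths at query times:
  query t=0s: backlog = 7
  query t=1s: backlog = 6
  query t=2s: backlog = 6
  query t=16s: backlog = 3
  query t=17s: backlog = 2
  query t=22s: backlog = 0

Answer: 7 6 6 3 2 0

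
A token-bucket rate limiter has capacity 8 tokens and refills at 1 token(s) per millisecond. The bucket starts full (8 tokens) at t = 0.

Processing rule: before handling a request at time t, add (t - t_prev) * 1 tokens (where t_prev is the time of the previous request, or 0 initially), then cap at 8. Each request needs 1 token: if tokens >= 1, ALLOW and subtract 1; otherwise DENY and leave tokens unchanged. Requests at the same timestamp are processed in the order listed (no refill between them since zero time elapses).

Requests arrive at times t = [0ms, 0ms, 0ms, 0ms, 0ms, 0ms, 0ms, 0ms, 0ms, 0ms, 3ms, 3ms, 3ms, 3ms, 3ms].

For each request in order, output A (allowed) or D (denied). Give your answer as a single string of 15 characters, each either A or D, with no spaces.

Simulating step by step:
  req#1 t=0ms: ALLOW
  req#2 t=0ms: ALLOW
  req#3 t=0ms: ALLOW
  req#4 t=0ms: ALLOW
  req#5 t=0ms: ALLOW
  req#6 t=0ms: ALLOW
  req#7 t=0ms: ALLOW
  req#8 t=0ms: ALLOW
  req#9 t=0ms: DENY
  req#10 t=0ms: DENY
  req#11 t=3ms: ALLOW
  req#12 t=3ms: ALLOW
  req#13 t=3ms: ALLOW
  req#14 t=3ms: DENY
  req#15 t=3ms: DENY

Answer: AAAAAAAADDAAADD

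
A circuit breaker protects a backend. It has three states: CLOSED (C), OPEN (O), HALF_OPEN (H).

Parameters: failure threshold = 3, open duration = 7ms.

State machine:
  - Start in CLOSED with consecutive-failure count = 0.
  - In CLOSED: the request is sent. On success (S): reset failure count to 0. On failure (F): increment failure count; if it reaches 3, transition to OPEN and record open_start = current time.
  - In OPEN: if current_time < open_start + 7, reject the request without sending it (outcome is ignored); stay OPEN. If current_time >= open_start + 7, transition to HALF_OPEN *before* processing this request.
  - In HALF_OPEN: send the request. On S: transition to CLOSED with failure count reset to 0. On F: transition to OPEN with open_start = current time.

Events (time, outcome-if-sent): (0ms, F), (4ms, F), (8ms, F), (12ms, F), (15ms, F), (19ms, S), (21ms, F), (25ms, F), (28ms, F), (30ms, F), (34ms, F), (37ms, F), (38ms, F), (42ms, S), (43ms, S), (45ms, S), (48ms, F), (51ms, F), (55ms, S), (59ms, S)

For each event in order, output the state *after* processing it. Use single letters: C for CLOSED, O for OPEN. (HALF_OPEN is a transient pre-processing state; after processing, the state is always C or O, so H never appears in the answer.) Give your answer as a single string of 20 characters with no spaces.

State after each event:
  event#1 t=0ms outcome=F: state=CLOSED
  event#2 t=4ms outcome=F: state=CLOSED
  event#3 t=8ms outcome=F: state=OPEN
  event#4 t=12ms outcome=F: state=OPEN
  event#5 t=15ms outcome=F: state=OPEN
  event#6 t=19ms outcome=S: state=OPEN
  event#7 t=21ms outcome=F: state=OPEN
  event#8 t=25ms outcome=F: state=OPEN
  event#9 t=28ms outcome=F: state=OPEN
  event#10 t=30ms outcome=F: state=OPEN
  event#11 t=34ms outcome=F: state=OPEN
  event#12 t=37ms outcome=F: state=OPEN
  event#13 t=38ms outcome=F: state=OPEN
  event#14 t=42ms outcome=S: state=CLOSED
  event#15 t=43ms outcome=S: state=CLOSED
  event#16 t=45ms outcome=S: state=CLOSED
  event#17 t=48ms outcome=F: state=CLOSED
  event#18 t=51ms outcome=F: state=CLOSED
  event#19 t=55ms outcome=S: state=CLOSED
  event#20 t=59ms outcome=S: state=CLOSED

Answer: CCOOOOOOOOOOOCCCCCCC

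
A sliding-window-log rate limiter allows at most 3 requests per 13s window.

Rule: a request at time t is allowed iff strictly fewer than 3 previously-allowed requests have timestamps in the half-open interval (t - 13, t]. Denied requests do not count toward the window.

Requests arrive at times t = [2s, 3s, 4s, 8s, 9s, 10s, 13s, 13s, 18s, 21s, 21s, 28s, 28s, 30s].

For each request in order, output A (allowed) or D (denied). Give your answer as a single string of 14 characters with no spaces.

Answer: AAADDDDDAAADDD

Derivation:
Tracking allowed requests in the window:
  req#1 t=2s: ALLOW
  req#2 t=3s: ALLOW
  req#3 t=4s: ALLOW
  req#4 t=8s: DENY
  req#5 t=9s: DENY
  req#6 t=10s: DENY
  req#7 t=13s: DENY
  req#8 t=13s: DENY
  req#9 t=18s: ALLOW
  req#10 t=21s: ALLOW
  req#11 t=21s: ALLOW
  req#12 t=28s: DENY
  req#13 t=28s: DENY
  req#14 t=30s: DENY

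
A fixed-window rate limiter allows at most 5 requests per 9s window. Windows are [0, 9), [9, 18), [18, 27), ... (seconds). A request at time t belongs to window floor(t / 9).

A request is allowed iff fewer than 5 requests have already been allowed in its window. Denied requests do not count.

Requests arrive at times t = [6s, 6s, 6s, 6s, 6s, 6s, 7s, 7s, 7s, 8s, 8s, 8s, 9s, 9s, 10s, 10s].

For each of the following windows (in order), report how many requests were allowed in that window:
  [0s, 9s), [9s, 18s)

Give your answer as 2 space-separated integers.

Answer: 5 4

Derivation:
Processing requests:
  req#1 t=6s (window 0): ALLOW
  req#2 t=6s (window 0): ALLOW
  req#3 t=6s (window 0): ALLOW
  req#4 t=6s (window 0): ALLOW
  req#5 t=6s (window 0): ALLOW
  req#6 t=6s (window 0): DENY
  req#7 t=7s (window 0): DENY
  req#8 t=7s (window 0): DENY
  req#9 t=7s (window 0): DENY
  req#10 t=8s (window 0): DENY
  req#11 t=8s (window 0): DENY
  req#12 t=8s (window 0): DENY
  req#13 t=9s (window 1): ALLOW
  req#14 t=9s (window 1): ALLOW
  req#15 t=10s (window 1): ALLOW
  req#16 t=10s (window 1): ALLOW

Allowed counts by window: 5 4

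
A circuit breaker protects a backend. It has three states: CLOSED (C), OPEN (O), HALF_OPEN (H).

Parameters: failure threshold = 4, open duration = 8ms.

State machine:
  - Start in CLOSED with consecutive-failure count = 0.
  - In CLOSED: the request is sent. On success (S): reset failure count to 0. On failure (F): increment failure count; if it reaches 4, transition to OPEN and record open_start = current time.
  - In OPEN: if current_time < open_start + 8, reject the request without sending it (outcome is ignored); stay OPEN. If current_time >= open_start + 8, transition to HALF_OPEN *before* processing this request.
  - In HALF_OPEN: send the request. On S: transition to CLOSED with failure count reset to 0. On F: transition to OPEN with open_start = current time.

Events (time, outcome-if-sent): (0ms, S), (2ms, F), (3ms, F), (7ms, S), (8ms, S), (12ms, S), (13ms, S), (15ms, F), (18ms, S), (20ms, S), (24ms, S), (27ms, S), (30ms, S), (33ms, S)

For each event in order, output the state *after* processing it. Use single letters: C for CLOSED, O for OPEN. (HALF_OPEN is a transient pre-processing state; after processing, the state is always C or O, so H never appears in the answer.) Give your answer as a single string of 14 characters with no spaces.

State after each event:
  event#1 t=0ms outcome=S: state=CLOSED
  event#2 t=2ms outcome=F: state=CLOSED
  event#3 t=3ms outcome=F: state=CLOSED
  event#4 t=7ms outcome=S: state=CLOSED
  event#5 t=8ms outcome=S: state=CLOSED
  event#6 t=12ms outcome=S: state=CLOSED
  event#7 t=13ms outcome=S: state=CLOSED
  event#8 t=15ms outcome=F: state=CLOSED
  event#9 t=18ms outcome=S: state=CLOSED
  event#10 t=20ms outcome=S: state=CLOSED
  event#11 t=24ms outcome=S: state=CLOSED
  event#12 t=27ms outcome=S: state=CLOSED
  event#13 t=30ms outcome=S: state=CLOSED
  event#14 t=33ms outcome=S: state=CLOSED

Answer: CCCCCCCCCCCCCC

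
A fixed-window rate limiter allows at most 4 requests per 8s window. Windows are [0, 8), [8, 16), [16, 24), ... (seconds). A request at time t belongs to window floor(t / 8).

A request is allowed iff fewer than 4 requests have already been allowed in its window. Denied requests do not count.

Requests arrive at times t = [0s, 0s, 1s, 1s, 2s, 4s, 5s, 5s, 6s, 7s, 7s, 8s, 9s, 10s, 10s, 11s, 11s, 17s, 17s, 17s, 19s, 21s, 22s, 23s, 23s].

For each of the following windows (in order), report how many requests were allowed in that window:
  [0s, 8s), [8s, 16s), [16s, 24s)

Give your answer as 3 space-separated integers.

Answer: 4 4 4

Derivation:
Processing requests:
  req#1 t=0s (window 0): ALLOW
  req#2 t=0s (window 0): ALLOW
  req#3 t=1s (window 0): ALLOW
  req#4 t=1s (window 0): ALLOW
  req#5 t=2s (window 0): DENY
  req#6 t=4s (window 0): DENY
  req#7 t=5s (window 0): DENY
  req#8 t=5s (window 0): DENY
  req#9 t=6s (window 0): DENY
  req#10 t=7s (window 0): DENY
  req#11 t=7s (window 0): DENY
  req#12 t=8s (window 1): ALLOW
  req#13 t=9s (window 1): ALLOW
  req#14 t=10s (window 1): ALLOW
  req#15 t=10s (window 1): ALLOW
  req#16 t=11s (window 1): DENY
  req#17 t=11s (window 1): DENY
  req#18 t=17s (window 2): ALLOW
  req#19 t=17s (window 2): ALLOW
  req#20 t=17s (window 2): ALLOW
  req#21 t=19s (window 2): ALLOW
  req#22 t=21s (window 2): DENY
  req#23 t=22s (window 2): DENY
  req#24 t=23s (window 2): DENY
  req#25 t=23s (window 2): DENY

Allowed counts by window: 4 4 4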